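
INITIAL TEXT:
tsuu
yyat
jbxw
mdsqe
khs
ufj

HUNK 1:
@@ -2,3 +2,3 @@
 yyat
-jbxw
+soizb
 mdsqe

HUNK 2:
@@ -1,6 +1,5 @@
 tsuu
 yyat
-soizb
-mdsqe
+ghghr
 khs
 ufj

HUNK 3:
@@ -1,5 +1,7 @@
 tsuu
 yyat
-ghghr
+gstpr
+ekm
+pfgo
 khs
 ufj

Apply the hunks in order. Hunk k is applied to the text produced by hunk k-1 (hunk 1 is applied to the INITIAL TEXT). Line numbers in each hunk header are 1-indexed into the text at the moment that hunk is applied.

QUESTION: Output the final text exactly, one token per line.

Answer: tsuu
yyat
gstpr
ekm
pfgo
khs
ufj

Derivation:
Hunk 1: at line 2 remove [jbxw] add [soizb] -> 6 lines: tsuu yyat soizb mdsqe khs ufj
Hunk 2: at line 1 remove [soizb,mdsqe] add [ghghr] -> 5 lines: tsuu yyat ghghr khs ufj
Hunk 3: at line 1 remove [ghghr] add [gstpr,ekm,pfgo] -> 7 lines: tsuu yyat gstpr ekm pfgo khs ufj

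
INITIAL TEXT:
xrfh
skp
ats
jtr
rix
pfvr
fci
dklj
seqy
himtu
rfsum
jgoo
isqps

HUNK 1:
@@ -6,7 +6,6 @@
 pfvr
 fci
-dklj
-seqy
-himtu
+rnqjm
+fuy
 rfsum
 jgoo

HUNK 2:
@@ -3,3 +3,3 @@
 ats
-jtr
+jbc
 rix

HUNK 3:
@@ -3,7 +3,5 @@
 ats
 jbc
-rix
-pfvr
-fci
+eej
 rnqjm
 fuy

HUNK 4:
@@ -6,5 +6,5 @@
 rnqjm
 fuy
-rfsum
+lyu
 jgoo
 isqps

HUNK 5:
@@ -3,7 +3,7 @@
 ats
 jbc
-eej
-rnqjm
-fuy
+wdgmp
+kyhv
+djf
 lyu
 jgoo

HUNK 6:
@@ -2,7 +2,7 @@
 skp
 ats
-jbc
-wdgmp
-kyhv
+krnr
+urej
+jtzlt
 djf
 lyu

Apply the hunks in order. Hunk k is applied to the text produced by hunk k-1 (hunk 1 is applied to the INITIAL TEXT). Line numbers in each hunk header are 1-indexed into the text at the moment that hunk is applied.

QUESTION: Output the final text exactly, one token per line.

Hunk 1: at line 6 remove [dklj,seqy,himtu] add [rnqjm,fuy] -> 12 lines: xrfh skp ats jtr rix pfvr fci rnqjm fuy rfsum jgoo isqps
Hunk 2: at line 3 remove [jtr] add [jbc] -> 12 lines: xrfh skp ats jbc rix pfvr fci rnqjm fuy rfsum jgoo isqps
Hunk 3: at line 3 remove [rix,pfvr,fci] add [eej] -> 10 lines: xrfh skp ats jbc eej rnqjm fuy rfsum jgoo isqps
Hunk 4: at line 6 remove [rfsum] add [lyu] -> 10 lines: xrfh skp ats jbc eej rnqjm fuy lyu jgoo isqps
Hunk 5: at line 3 remove [eej,rnqjm,fuy] add [wdgmp,kyhv,djf] -> 10 lines: xrfh skp ats jbc wdgmp kyhv djf lyu jgoo isqps
Hunk 6: at line 2 remove [jbc,wdgmp,kyhv] add [krnr,urej,jtzlt] -> 10 lines: xrfh skp ats krnr urej jtzlt djf lyu jgoo isqps

Answer: xrfh
skp
ats
krnr
urej
jtzlt
djf
lyu
jgoo
isqps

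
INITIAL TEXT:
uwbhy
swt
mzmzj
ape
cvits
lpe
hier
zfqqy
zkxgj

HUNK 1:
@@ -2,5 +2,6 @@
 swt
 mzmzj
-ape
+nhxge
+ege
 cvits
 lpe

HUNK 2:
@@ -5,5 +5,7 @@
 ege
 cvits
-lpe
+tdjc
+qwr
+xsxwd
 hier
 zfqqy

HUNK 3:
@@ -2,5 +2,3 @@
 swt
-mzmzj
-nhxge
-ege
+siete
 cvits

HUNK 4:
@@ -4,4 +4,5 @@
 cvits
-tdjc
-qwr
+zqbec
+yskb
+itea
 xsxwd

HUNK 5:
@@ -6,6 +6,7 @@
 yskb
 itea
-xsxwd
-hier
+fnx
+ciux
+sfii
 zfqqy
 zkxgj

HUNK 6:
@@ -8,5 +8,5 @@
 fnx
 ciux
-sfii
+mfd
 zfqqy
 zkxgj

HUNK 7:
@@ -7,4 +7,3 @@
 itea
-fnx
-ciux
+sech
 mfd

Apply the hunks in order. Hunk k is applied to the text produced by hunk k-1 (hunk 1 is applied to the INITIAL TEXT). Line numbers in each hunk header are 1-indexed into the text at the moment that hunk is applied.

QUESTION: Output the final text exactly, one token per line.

Answer: uwbhy
swt
siete
cvits
zqbec
yskb
itea
sech
mfd
zfqqy
zkxgj

Derivation:
Hunk 1: at line 2 remove [ape] add [nhxge,ege] -> 10 lines: uwbhy swt mzmzj nhxge ege cvits lpe hier zfqqy zkxgj
Hunk 2: at line 5 remove [lpe] add [tdjc,qwr,xsxwd] -> 12 lines: uwbhy swt mzmzj nhxge ege cvits tdjc qwr xsxwd hier zfqqy zkxgj
Hunk 3: at line 2 remove [mzmzj,nhxge,ege] add [siete] -> 10 lines: uwbhy swt siete cvits tdjc qwr xsxwd hier zfqqy zkxgj
Hunk 4: at line 4 remove [tdjc,qwr] add [zqbec,yskb,itea] -> 11 lines: uwbhy swt siete cvits zqbec yskb itea xsxwd hier zfqqy zkxgj
Hunk 5: at line 6 remove [xsxwd,hier] add [fnx,ciux,sfii] -> 12 lines: uwbhy swt siete cvits zqbec yskb itea fnx ciux sfii zfqqy zkxgj
Hunk 6: at line 8 remove [sfii] add [mfd] -> 12 lines: uwbhy swt siete cvits zqbec yskb itea fnx ciux mfd zfqqy zkxgj
Hunk 7: at line 7 remove [fnx,ciux] add [sech] -> 11 lines: uwbhy swt siete cvits zqbec yskb itea sech mfd zfqqy zkxgj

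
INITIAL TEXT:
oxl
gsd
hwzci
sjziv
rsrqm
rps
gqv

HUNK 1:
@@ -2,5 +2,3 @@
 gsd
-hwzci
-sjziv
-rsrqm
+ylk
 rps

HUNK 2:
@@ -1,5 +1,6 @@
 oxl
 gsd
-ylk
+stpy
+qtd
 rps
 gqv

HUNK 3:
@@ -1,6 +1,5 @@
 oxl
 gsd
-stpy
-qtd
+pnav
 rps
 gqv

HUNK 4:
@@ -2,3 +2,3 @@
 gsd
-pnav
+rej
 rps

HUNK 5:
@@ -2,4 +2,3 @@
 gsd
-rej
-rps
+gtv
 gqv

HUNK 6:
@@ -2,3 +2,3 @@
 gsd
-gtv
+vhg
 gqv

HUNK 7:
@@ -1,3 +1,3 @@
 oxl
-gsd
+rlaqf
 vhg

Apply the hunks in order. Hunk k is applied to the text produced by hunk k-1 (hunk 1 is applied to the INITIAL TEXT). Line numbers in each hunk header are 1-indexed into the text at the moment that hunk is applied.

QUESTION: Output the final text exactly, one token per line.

Answer: oxl
rlaqf
vhg
gqv

Derivation:
Hunk 1: at line 2 remove [hwzci,sjziv,rsrqm] add [ylk] -> 5 lines: oxl gsd ylk rps gqv
Hunk 2: at line 1 remove [ylk] add [stpy,qtd] -> 6 lines: oxl gsd stpy qtd rps gqv
Hunk 3: at line 1 remove [stpy,qtd] add [pnav] -> 5 lines: oxl gsd pnav rps gqv
Hunk 4: at line 2 remove [pnav] add [rej] -> 5 lines: oxl gsd rej rps gqv
Hunk 5: at line 2 remove [rej,rps] add [gtv] -> 4 lines: oxl gsd gtv gqv
Hunk 6: at line 2 remove [gtv] add [vhg] -> 4 lines: oxl gsd vhg gqv
Hunk 7: at line 1 remove [gsd] add [rlaqf] -> 4 lines: oxl rlaqf vhg gqv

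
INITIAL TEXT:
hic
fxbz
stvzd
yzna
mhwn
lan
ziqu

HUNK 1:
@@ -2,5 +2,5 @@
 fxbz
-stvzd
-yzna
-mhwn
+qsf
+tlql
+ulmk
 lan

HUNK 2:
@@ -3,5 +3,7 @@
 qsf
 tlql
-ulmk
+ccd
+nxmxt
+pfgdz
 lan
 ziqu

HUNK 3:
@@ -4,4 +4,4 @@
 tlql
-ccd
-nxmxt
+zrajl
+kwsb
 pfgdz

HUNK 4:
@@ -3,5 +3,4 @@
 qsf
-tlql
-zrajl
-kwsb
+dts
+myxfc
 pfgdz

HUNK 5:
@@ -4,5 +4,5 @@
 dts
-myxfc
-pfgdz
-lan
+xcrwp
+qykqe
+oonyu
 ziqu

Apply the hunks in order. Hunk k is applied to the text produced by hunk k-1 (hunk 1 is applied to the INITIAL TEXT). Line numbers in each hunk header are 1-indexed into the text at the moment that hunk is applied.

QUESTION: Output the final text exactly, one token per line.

Answer: hic
fxbz
qsf
dts
xcrwp
qykqe
oonyu
ziqu

Derivation:
Hunk 1: at line 2 remove [stvzd,yzna,mhwn] add [qsf,tlql,ulmk] -> 7 lines: hic fxbz qsf tlql ulmk lan ziqu
Hunk 2: at line 3 remove [ulmk] add [ccd,nxmxt,pfgdz] -> 9 lines: hic fxbz qsf tlql ccd nxmxt pfgdz lan ziqu
Hunk 3: at line 4 remove [ccd,nxmxt] add [zrajl,kwsb] -> 9 lines: hic fxbz qsf tlql zrajl kwsb pfgdz lan ziqu
Hunk 4: at line 3 remove [tlql,zrajl,kwsb] add [dts,myxfc] -> 8 lines: hic fxbz qsf dts myxfc pfgdz lan ziqu
Hunk 5: at line 4 remove [myxfc,pfgdz,lan] add [xcrwp,qykqe,oonyu] -> 8 lines: hic fxbz qsf dts xcrwp qykqe oonyu ziqu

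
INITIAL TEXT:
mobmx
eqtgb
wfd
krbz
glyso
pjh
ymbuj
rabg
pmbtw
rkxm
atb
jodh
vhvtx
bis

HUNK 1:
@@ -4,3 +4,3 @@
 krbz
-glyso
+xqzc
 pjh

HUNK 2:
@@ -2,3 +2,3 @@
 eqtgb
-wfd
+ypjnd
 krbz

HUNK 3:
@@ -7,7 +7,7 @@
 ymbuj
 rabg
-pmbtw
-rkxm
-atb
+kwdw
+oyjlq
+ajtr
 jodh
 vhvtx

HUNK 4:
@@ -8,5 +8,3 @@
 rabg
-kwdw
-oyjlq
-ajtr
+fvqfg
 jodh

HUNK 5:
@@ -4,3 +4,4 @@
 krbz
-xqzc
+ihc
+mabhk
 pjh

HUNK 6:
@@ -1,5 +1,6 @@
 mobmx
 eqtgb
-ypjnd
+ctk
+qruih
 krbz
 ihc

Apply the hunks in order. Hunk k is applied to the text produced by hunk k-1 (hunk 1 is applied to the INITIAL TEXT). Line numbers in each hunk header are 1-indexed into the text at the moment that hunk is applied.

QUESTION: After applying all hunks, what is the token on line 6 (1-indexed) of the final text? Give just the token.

Answer: ihc

Derivation:
Hunk 1: at line 4 remove [glyso] add [xqzc] -> 14 lines: mobmx eqtgb wfd krbz xqzc pjh ymbuj rabg pmbtw rkxm atb jodh vhvtx bis
Hunk 2: at line 2 remove [wfd] add [ypjnd] -> 14 lines: mobmx eqtgb ypjnd krbz xqzc pjh ymbuj rabg pmbtw rkxm atb jodh vhvtx bis
Hunk 3: at line 7 remove [pmbtw,rkxm,atb] add [kwdw,oyjlq,ajtr] -> 14 lines: mobmx eqtgb ypjnd krbz xqzc pjh ymbuj rabg kwdw oyjlq ajtr jodh vhvtx bis
Hunk 4: at line 8 remove [kwdw,oyjlq,ajtr] add [fvqfg] -> 12 lines: mobmx eqtgb ypjnd krbz xqzc pjh ymbuj rabg fvqfg jodh vhvtx bis
Hunk 5: at line 4 remove [xqzc] add [ihc,mabhk] -> 13 lines: mobmx eqtgb ypjnd krbz ihc mabhk pjh ymbuj rabg fvqfg jodh vhvtx bis
Hunk 6: at line 1 remove [ypjnd] add [ctk,qruih] -> 14 lines: mobmx eqtgb ctk qruih krbz ihc mabhk pjh ymbuj rabg fvqfg jodh vhvtx bis
Final line 6: ihc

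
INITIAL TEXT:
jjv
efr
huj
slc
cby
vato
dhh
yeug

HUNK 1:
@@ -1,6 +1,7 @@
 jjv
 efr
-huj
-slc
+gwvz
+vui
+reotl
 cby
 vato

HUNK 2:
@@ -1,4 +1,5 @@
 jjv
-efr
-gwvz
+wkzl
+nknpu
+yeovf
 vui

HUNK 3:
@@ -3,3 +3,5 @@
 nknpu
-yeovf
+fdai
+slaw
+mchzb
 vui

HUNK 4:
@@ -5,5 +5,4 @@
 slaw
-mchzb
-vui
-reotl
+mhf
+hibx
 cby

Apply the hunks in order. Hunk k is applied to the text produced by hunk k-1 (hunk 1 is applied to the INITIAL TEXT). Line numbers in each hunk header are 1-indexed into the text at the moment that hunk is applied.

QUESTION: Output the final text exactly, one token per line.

Hunk 1: at line 1 remove [huj,slc] add [gwvz,vui,reotl] -> 9 lines: jjv efr gwvz vui reotl cby vato dhh yeug
Hunk 2: at line 1 remove [efr,gwvz] add [wkzl,nknpu,yeovf] -> 10 lines: jjv wkzl nknpu yeovf vui reotl cby vato dhh yeug
Hunk 3: at line 3 remove [yeovf] add [fdai,slaw,mchzb] -> 12 lines: jjv wkzl nknpu fdai slaw mchzb vui reotl cby vato dhh yeug
Hunk 4: at line 5 remove [mchzb,vui,reotl] add [mhf,hibx] -> 11 lines: jjv wkzl nknpu fdai slaw mhf hibx cby vato dhh yeug

Answer: jjv
wkzl
nknpu
fdai
slaw
mhf
hibx
cby
vato
dhh
yeug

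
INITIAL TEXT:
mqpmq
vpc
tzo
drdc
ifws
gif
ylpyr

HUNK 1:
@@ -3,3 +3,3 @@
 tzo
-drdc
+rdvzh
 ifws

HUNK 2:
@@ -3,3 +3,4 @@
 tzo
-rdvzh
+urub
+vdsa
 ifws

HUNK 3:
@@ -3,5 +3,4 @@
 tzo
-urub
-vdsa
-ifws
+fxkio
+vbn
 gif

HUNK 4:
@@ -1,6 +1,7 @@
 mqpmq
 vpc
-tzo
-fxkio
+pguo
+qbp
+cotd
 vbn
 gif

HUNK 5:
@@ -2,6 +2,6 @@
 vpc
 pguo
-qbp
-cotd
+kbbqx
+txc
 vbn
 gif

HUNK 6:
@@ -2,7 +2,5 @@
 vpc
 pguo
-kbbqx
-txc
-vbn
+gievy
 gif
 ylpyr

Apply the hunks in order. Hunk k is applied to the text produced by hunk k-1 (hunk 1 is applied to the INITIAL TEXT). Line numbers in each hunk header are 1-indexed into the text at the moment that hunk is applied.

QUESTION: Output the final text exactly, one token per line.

Hunk 1: at line 3 remove [drdc] add [rdvzh] -> 7 lines: mqpmq vpc tzo rdvzh ifws gif ylpyr
Hunk 2: at line 3 remove [rdvzh] add [urub,vdsa] -> 8 lines: mqpmq vpc tzo urub vdsa ifws gif ylpyr
Hunk 3: at line 3 remove [urub,vdsa,ifws] add [fxkio,vbn] -> 7 lines: mqpmq vpc tzo fxkio vbn gif ylpyr
Hunk 4: at line 1 remove [tzo,fxkio] add [pguo,qbp,cotd] -> 8 lines: mqpmq vpc pguo qbp cotd vbn gif ylpyr
Hunk 5: at line 2 remove [qbp,cotd] add [kbbqx,txc] -> 8 lines: mqpmq vpc pguo kbbqx txc vbn gif ylpyr
Hunk 6: at line 2 remove [kbbqx,txc,vbn] add [gievy] -> 6 lines: mqpmq vpc pguo gievy gif ylpyr

Answer: mqpmq
vpc
pguo
gievy
gif
ylpyr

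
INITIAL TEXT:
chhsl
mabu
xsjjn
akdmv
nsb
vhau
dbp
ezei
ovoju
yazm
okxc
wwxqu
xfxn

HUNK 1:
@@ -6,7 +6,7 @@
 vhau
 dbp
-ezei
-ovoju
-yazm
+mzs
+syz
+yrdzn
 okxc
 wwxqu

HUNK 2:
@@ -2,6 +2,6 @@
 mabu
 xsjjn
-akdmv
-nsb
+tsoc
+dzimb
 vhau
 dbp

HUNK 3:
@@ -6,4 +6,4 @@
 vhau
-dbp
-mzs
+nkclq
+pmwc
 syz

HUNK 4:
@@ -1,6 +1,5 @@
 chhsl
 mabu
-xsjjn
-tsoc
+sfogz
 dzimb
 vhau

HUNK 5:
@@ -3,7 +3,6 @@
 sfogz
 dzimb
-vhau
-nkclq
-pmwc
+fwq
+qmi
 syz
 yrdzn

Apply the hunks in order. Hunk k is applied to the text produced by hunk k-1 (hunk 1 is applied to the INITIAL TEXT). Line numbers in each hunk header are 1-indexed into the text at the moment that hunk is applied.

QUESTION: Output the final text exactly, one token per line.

Answer: chhsl
mabu
sfogz
dzimb
fwq
qmi
syz
yrdzn
okxc
wwxqu
xfxn

Derivation:
Hunk 1: at line 6 remove [ezei,ovoju,yazm] add [mzs,syz,yrdzn] -> 13 lines: chhsl mabu xsjjn akdmv nsb vhau dbp mzs syz yrdzn okxc wwxqu xfxn
Hunk 2: at line 2 remove [akdmv,nsb] add [tsoc,dzimb] -> 13 lines: chhsl mabu xsjjn tsoc dzimb vhau dbp mzs syz yrdzn okxc wwxqu xfxn
Hunk 3: at line 6 remove [dbp,mzs] add [nkclq,pmwc] -> 13 lines: chhsl mabu xsjjn tsoc dzimb vhau nkclq pmwc syz yrdzn okxc wwxqu xfxn
Hunk 4: at line 1 remove [xsjjn,tsoc] add [sfogz] -> 12 lines: chhsl mabu sfogz dzimb vhau nkclq pmwc syz yrdzn okxc wwxqu xfxn
Hunk 5: at line 3 remove [vhau,nkclq,pmwc] add [fwq,qmi] -> 11 lines: chhsl mabu sfogz dzimb fwq qmi syz yrdzn okxc wwxqu xfxn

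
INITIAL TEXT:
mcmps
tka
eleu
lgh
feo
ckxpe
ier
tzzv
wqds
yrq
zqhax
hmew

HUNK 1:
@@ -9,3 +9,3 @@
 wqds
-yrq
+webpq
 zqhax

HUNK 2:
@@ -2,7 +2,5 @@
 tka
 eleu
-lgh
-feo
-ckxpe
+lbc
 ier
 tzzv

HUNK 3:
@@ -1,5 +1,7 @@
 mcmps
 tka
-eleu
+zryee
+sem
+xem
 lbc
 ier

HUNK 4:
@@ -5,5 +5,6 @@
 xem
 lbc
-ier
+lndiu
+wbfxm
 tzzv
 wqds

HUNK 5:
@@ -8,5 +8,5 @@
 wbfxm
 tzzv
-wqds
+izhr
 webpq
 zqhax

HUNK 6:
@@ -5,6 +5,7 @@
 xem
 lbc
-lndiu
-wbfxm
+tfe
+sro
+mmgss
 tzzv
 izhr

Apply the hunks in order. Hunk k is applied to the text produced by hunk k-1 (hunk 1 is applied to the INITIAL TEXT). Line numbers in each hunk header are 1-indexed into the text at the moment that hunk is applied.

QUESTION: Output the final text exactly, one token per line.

Answer: mcmps
tka
zryee
sem
xem
lbc
tfe
sro
mmgss
tzzv
izhr
webpq
zqhax
hmew

Derivation:
Hunk 1: at line 9 remove [yrq] add [webpq] -> 12 lines: mcmps tka eleu lgh feo ckxpe ier tzzv wqds webpq zqhax hmew
Hunk 2: at line 2 remove [lgh,feo,ckxpe] add [lbc] -> 10 lines: mcmps tka eleu lbc ier tzzv wqds webpq zqhax hmew
Hunk 3: at line 1 remove [eleu] add [zryee,sem,xem] -> 12 lines: mcmps tka zryee sem xem lbc ier tzzv wqds webpq zqhax hmew
Hunk 4: at line 5 remove [ier] add [lndiu,wbfxm] -> 13 lines: mcmps tka zryee sem xem lbc lndiu wbfxm tzzv wqds webpq zqhax hmew
Hunk 5: at line 8 remove [wqds] add [izhr] -> 13 lines: mcmps tka zryee sem xem lbc lndiu wbfxm tzzv izhr webpq zqhax hmew
Hunk 6: at line 5 remove [lndiu,wbfxm] add [tfe,sro,mmgss] -> 14 lines: mcmps tka zryee sem xem lbc tfe sro mmgss tzzv izhr webpq zqhax hmew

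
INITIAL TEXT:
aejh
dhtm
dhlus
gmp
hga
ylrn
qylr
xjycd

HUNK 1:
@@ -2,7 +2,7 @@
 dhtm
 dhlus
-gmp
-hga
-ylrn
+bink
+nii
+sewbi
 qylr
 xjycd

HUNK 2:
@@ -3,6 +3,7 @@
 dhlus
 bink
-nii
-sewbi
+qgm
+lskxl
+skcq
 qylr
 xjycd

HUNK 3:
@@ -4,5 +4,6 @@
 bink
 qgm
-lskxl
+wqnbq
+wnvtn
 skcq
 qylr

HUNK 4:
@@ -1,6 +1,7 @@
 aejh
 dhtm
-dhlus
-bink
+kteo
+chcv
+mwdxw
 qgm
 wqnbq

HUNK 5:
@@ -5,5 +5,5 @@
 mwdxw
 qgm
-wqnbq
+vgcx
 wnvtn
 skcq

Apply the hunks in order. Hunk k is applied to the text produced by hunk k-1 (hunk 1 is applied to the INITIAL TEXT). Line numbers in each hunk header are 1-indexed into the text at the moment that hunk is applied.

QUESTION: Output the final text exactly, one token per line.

Hunk 1: at line 2 remove [gmp,hga,ylrn] add [bink,nii,sewbi] -> 8 lines: aejh dhtm dhlus bink nii sewbi qylr xjycd
Hunk 2: at line 3 remove [nii,sewbi] add [qgm,lskxl,skcq] -> 9 lines: aejh dhtm dhlus bink qgm lskxl skcq qylr xjycd
Hunk 3: at line 4 remove [lskxl] add [wqnbq,wnvtn] -> 10 lines: aejh dhtm dhlus bink qgm wqnbq wnvtn skcq qylr xjycd
Hunk 4: at line 1 remove [dhlus,bink] add [kteo,chcv,mwdxw] -> 11 lines: aejh dhtm kteo chcv mwdxw qgm wqnbq wnvtn skcq qylr xjycd
Hunk 5: at line 5 remove [wqnbq] add [vgcx] -> 11 lines: aejh dhtm kteo chcv mwdxw qgm vgcx wnvtn skcq qylr xjycd

Answer: aejh
dhtm
kteo
chcv
mwdxw
qgm
vgcx
wnvtn
skcq
qylr
xjycd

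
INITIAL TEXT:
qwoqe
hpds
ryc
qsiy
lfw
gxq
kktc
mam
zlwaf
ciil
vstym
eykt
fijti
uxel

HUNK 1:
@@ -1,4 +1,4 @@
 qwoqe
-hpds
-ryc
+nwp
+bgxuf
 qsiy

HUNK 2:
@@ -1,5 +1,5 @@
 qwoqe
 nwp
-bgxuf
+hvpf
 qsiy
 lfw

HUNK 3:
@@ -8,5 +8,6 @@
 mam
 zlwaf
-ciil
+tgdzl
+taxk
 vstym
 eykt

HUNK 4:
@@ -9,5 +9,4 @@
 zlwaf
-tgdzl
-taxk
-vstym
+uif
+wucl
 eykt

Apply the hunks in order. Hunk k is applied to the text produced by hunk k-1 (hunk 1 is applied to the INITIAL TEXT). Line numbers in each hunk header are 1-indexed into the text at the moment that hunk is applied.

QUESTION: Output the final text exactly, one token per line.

Hunk 1: at line 1 remove [hpds,ryc] add [nwp,bgxuf] -> 14 lines: qwoqe nwp bgxuf qsiy lfw gxq kktc mam zlwaf ciil vstym eykt fijti uxel
Hunk 2: at line 1 remove [bgxuf] add [hvpf] -> 14 lines: qwoqe nwp hvpf qsiy lfw gxq kktc mam zlwaf ciil vstym eykt fijti uxel
Hunk 3: at line 8 remove [ciil] add [tgdzl,taxk] -> 15 lines: qwoqe nwp hvpf qsiy lfw gxq kktc mam zlwaf tgdzl taxk vstym eykt fijti uxel
Hunk 4: at line 9 remove [tgdzl,taxk,vstym] add [uif,wucl] -> 14 lines: qwoqe nwp hvpf qsiy lfw gxq kktc mam zlwaf uif wucl eykt fijti uxel

Answer: qwoqe
nwp
hvpf
qsiy
lfw
gxq
kktc
mam
zlwaf
uif
wucl
eykt
fijti
uxel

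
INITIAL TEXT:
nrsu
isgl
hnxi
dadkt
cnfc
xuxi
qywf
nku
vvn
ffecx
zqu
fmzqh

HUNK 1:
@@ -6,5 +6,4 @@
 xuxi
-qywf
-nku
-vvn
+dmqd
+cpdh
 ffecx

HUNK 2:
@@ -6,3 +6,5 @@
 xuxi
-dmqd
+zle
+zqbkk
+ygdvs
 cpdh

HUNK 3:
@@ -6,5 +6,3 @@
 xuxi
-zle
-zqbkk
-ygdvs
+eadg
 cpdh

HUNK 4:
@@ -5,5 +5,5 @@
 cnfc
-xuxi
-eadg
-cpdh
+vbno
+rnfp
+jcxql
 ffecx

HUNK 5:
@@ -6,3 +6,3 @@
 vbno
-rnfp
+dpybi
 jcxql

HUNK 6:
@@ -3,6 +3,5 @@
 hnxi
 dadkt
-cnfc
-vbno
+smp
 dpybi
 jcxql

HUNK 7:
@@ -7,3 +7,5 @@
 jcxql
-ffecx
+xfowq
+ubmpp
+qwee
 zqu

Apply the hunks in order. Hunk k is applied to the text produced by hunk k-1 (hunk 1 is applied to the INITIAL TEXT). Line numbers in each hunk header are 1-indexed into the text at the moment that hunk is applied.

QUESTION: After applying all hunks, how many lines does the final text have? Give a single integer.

Hunk 1: at line 6 remove [qywf,nku,vvn] add [dmqd,cpdh] -> 11 lines: nrsu isgl hnxi dadkt cnfc xuxi dmqd cpdh ffecx zqu fmzqh
Hunk 2: at line 6 remove [dmqd] add [zle,zqbkk,ygdvs] -> 13 lines: nrsu isgl hnxi dadkt cnfc xuxi zle zqbkk ygdvs cpdh ffecx zqu fmzqh
Hunk 3: at line 6 remove [zle,zqbkk,ygdvs] add [eadg] -> 11 lines: nrsu isgl hnxi dadkt cnfc xuxi eadg cpdh ffecx zqu fmzqh
Hunk 4: at line 5 remove [xuxi,eadg,cpdh] add [vbno,rnfp,jcxql] -> 11 lines: nrsu isgl hnxi dadkt cnfc vbno rnfp jcxql ffecx zqu fmzqh
Hunk 5: at line 6 remove [rnfp] add [dpybi] -> 11 lines: nrsu isgl hnxi dadkt cnfc vbno dpybi jcxql ffecx zqu fmzqh
Hunk 6: at line 3 remove [cnfc,vbno] add [smp] -> 10 lines: nrsu isgl hnxi dadkt smp dpybi jcxql ffecx zqu fmzqh
Hunk 7: at line 7 remove [ffecx] add [xfowq,ubmpp,qwee] -> 12 lines: nrsu isgl hnxi dadkt smp dpybi jcxql xfowq ubmpp qwee zqu fmzqh
Final line count: 12

Answer: 12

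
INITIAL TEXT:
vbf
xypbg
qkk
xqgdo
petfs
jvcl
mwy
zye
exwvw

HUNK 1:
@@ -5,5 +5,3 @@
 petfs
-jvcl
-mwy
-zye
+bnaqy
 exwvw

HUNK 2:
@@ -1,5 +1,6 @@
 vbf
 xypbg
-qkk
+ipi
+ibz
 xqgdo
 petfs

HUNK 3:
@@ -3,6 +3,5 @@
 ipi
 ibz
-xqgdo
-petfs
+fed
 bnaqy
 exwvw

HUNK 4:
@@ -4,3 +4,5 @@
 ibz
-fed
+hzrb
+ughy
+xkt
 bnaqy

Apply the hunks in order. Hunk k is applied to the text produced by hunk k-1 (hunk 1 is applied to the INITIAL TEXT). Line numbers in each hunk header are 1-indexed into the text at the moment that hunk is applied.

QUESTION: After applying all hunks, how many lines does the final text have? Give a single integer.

Hunk 1: at line 5 remove [jvcl,mwy,zye] add [bnaqy] -> 7 lines: vbf xypbg qkk xqgdo petfs bnaqy exwvw
Hunk 2: at line 1 remove [qkk] add [ipi,ibz] -> 8 lines: vbf xypbg ipi ibz xqgdo petfs bnaqy exwvw
Hunk 3: at line 3 remove [xqgdo,petfs] add [fed] -> 7 lines: vbf xypbg ipi ibz fed bnaqy exwvw
Hunk 4: at line 4 remove [fed] add [hzrb,ughy,xkt] -> 9 lines: vbf xypbg ipi ibz hzrb ughy xkt bnaqy exwvw
Final line count: 9

Answer: 9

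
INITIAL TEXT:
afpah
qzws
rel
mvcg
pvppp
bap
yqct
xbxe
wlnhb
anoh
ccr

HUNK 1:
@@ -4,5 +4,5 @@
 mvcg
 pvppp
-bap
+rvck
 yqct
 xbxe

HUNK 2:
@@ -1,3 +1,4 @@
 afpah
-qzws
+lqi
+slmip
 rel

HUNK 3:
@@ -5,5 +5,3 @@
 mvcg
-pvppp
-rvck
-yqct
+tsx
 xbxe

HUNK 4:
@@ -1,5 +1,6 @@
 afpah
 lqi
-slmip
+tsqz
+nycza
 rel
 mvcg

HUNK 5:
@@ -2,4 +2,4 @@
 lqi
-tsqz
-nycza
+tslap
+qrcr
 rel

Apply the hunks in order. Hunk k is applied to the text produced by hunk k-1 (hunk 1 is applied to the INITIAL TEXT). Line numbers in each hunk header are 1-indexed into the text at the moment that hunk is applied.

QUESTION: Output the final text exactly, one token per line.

Answer: afpah
lqi
tslap
qrcr
rel
mvcg
tsx
xbxe
wlnhb
anoh
ccr

Derivation:
Hunk 1: at line 4 remove [bap] add [rvck] -> 11 lines: afpah qzws rel mvcg pvppp rvck yqct xbxe wlnhb anoh ccr
Hunk 2: at line 1 remove [qzws] add [lqi,slmip] -> 12 lines: afpah lqi slmip rel mvcg pvppp rvck yqct xbxe wlnhb anoh ccr
Hunk 3: at line 5 remove [pvppp,rvck,yqct] add [tsx] -> 10 lines: afpah lqi slmip rel mvcg tsx xbxe wlnhb anoh ccr
Hunk 4: at line 1 remove [slmip] add [tsqz,nycza] -> 11 lines: afpah lqi tsqz nycza rel mvcg tsx xbxe wlnhb anoh ccr
Hunk 5: at line 2 remove [tsqz,nycza] add [tslap,qrcr] -> 11 lines: afpah lqi tslap qrcr rel mvcg tsx xbxe wlnhb anoh ccr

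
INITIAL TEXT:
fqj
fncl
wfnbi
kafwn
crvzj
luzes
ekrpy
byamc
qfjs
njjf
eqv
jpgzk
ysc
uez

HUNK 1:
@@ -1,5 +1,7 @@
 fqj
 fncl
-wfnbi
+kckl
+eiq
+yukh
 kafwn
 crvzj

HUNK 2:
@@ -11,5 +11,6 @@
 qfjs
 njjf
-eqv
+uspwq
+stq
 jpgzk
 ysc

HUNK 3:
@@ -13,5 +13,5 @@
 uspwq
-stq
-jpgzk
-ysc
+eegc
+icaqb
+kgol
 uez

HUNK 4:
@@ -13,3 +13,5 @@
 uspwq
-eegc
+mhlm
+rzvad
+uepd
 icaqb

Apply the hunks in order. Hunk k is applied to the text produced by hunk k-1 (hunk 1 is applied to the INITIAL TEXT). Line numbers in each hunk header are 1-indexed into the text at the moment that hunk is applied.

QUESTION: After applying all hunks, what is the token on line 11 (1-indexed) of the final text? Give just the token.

Answer: qfjs

Derivation:
Hunk 1: at line 1 remove [wfnbi] add [kckl,eiq,yukh] -> 16 lines: fqj fncl kckl eiq yukh kafwn crvzj luzes ekrpy byamc qfjs njjf eqv jpgzk ysc uez
Hunk 2: at line 11 remove [eqv] add [uspwq,stq] -> 17 lines: fqj fncl kckl eiq yukh kafwn crvzj luzes ekrpy byamc qfjs njjf uspwq stq jpgzk ysc uez
Hunk 3: at line 13 remove [stq,jpgzk,ysc] add [eegc,icaqb,kgol] -> 17 lines: fqj fncl kckl eiq yukh kafwn crvzj luzes ekrpy byamc qfjs njjf uspwq eegc icaqb kgol uez
Hunk 4: at line 13 remove [eegc] add [mhlm,rzvad,uepd] -> 19 lines: fqj fncl kckl eiq yukh kafwn crvzj luzes ekrpy byamc qfjs njjf uspwq mhlm rzvad uepd icaqb kgol uez
Final line 11: qfjs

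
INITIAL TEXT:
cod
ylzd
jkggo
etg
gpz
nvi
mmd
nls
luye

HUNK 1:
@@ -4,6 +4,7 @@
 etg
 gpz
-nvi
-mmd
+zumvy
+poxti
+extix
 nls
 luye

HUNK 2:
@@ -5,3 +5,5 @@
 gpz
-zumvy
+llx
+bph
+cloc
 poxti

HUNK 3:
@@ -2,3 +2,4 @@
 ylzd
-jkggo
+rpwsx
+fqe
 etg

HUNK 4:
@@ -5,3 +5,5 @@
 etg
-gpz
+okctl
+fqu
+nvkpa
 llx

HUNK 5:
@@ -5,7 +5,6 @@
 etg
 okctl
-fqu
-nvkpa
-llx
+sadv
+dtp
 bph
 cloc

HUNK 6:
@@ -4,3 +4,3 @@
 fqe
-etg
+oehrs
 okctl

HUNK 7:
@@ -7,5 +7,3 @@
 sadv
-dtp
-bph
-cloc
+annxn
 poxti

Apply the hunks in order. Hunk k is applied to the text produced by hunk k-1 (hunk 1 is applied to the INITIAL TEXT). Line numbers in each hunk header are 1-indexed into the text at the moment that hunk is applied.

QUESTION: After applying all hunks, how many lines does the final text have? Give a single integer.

Answer: 12

Derivation:
Hunk 1: at line 4 remove [nvi,mmd] add [zumvy,poxti,extix] -> 10 lines: cod ylzd jkggo etg gpz zumvy poxti extix nls luye
Hunk 2: at line 5 remove [zumvy] add [llx,bph,cloc] -> 12 lines: cod ylzd jkggo etg gpz llx bph cloc poxti extix nls luye
Hunk 3: at line 2 remove [jkggo] add [rpwsx,fqe] -> 13 lines: cod ylzd rpwsx fqe etg gpz llx bph cloc poxti extix nls luye
Hunk 4: at line 5 remove [gpz] add [okctl,fqu,nvkpa] -> 15 lines: cod ylzd rpwsx fqe etg okctl fqu nvkpa llx bph cloc poxti extix nls luye
Hunk 5: at line 5 remove [fqu,nvkpa,llx] add [sadv,dtp] -> 14 lines: cod ylzd rpwsx fqe etg okctl sadv dtp bph cloc poxti extix nls luye
Hunk 6: at line 4 remove [etg] add [oehrs] -> 14 lines: cod ylzd rpwsx fqe oehrs okctl sadv dtp bph cloc poxti extix nls luye
Hunk 7: at line 7 remove [dtp,bph,cloc] add [annxn] -> 12 lines: cod ylzd rpwsx fqe oehrs okctl sadv annxn poxti extix nls luye
Final line count: 12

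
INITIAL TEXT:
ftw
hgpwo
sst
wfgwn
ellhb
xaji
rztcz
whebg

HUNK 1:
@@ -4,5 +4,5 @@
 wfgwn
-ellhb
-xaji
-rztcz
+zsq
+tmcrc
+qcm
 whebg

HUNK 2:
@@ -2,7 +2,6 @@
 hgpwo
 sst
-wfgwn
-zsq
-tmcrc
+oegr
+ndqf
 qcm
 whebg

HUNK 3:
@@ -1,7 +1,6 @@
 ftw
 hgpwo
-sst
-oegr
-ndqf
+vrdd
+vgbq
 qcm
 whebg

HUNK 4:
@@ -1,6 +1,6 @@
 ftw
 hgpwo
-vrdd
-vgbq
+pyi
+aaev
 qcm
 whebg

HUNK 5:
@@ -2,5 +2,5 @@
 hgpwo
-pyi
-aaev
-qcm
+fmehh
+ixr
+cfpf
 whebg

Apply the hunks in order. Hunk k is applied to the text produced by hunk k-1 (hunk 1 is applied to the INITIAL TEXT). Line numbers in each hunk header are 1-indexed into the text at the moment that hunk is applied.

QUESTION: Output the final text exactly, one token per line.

Hunk 1: at line 4 remove [ellhb,xaji,rztcz] add [zsq,tmcrc,qcm] -> 8 lines: ftw hgpwo sst wfgwn zsq tmcrc qcm whebg
Hunk 2: at line 2 remove [wfgwn,zsq,tmcrc] add [oegr,ndqf] -> 7 lines: ftw hgpwo sst oegr ndqf qcm whebg
Hunk 3: at line 1 remove [sst,oegr,ndqf] add [vrdd,vgbq] -> 6 lines: ftw hgpwo vrdd vgbq qcm whebg
Hunk 4: at line 1 remove [vrdd,vgbq] add [pyi,aaev] -> 6 lines: ftw hgpwo pyi aaev qcm whebg
Hunk 5: at line 2 remove [pyi,aaev,qcm] add [fmehh,ixr,cfpf] -> 6 lines: ftw hgpwo fmehh ixr cfpf whebg

Answer: ftw
hgpwo
fmehh
ixr
cfpf
whebg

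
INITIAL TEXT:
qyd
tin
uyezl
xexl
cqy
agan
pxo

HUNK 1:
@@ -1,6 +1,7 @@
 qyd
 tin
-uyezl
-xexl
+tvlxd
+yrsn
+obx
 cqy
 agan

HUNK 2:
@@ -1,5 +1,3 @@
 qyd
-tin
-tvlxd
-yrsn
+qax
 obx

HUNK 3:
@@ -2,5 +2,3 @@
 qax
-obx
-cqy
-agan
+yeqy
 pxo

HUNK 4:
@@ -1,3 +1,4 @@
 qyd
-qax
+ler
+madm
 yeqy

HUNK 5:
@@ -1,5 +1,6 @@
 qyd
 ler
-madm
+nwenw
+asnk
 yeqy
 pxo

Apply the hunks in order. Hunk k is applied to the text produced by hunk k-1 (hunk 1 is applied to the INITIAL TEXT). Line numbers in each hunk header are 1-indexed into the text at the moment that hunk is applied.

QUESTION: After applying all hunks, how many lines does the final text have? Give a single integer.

Answer: 6

Derivation:
Hunk 1: at line 1 remove [uyezl,xexl] add [tvlxd,yrsn,obx] -> 8 lines: qyd tin tvlxd yrsn obx cqy agan pxo
Hunk 2: at line 1 remove [tin,tvlxd,yrsn] add [qax] -> 6 lines: qyd qax obx cqy agan pxo
Hunk 3: at line 2 remove [obx,cqy,agan] add [yeqy] -> 4 lines: qyd qax yeqy pxo
Hunk 4: at line 1 remove [qax] add [ler,madm] -> 5 lines: qyd ler madm yeqy pxo
Hunk 5: at line 1 remove [madm] add [nwenw,asnk] -> 6 lines: qyd ler nwenw asnk yeqy pxo
Final line count: 6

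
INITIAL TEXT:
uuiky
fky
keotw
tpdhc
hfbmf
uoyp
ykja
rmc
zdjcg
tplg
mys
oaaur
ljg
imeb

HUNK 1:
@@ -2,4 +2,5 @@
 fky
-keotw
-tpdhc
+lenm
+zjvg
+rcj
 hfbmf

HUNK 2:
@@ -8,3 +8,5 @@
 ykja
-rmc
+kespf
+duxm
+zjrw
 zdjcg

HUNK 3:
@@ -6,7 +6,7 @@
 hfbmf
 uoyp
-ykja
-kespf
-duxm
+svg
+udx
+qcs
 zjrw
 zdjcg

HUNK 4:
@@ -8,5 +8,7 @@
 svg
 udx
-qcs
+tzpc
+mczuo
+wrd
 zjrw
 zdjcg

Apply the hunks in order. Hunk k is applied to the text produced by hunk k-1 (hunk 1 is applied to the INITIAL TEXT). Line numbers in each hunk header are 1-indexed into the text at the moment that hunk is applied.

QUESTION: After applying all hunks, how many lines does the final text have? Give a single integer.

Answer: 19

Derivation:
Hunk 1: at line 2 remove [keotw,tpdhc] add [lenm,zjvg,rcj] -> 15 lines: uuiky fky lenm zjvg rcj hfbmf uoyp ykja rmc zdjcg tplg mys oaaur ljg imeb
Hunk 2: at line 8 remove [rmc] add [kespf,duxm,zjrw] -> 17 lines: uuiky fky lenm zjvg rcj hfbmf uoyp ykja kespf duxm zjrw zdjcg tplg mys oaaur ljg imeb
Hunk 3: at line 6 remove [ykja,kespf,duxm] add [svg,udx,qcs] -> 17 lines: uuiky fky lenm zjvg rcj hfbmf uoyp svg udx qcs zjrw zdjcg tplg mys oaaur ljg imeb
Hunk 4: at line 8 remove [qcs] add [tzpc,mczuo,wrd] -> 19 lines: uuiky fky lenm zjvg rcj hfbmf uoyp svg udx tzpc mczuo wrd zjrw zdjcg tplg mys oaaur ljg imeb
Final line count: 19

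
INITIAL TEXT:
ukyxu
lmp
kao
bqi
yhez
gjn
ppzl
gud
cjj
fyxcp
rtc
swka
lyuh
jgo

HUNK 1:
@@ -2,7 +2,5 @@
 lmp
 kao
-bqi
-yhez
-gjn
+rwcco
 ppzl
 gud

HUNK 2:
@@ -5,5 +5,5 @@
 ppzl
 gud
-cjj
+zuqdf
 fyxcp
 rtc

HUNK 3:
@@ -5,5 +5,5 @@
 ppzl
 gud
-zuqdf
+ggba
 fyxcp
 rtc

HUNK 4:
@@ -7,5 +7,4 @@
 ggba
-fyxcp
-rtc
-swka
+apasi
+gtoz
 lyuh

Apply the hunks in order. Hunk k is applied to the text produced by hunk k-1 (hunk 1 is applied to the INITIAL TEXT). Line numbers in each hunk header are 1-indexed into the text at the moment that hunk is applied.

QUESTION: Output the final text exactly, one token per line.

Answer: ukyxu
lmp
kao
rwcco
ppzl
gud
ggba
apasi
gtoz
lyuh
jgo

Derivation:
Hunk 1: at line 2 remove [bqi,yhez,gjn] add [rwcco] -> 12 lines: ukyxu lmp kao rwcco ppzl gud cjj fyxcp rtc swka lyuh jgo
Hunk 2: at line 5 remove [cjj] add [zuqdf] -> 12 lines: ukyxu lmp kao rwcco ppzl gud zuqdf fyxcp rtc swka lyuh jgo
Hunk 3: at line 5 remove [zuqdf] add [ggba] -> 12 lines: ukyxu lmp kao rwcco ppzl gud ggba fyxcp rtc swka lyuh jgo
Hunk 4: at line 7 remove [fyxcp,rtc,swka] add [apasi,gtoz] -> 11 lines: ukyxu lmp kao rwcco ppzl gud ggba apasi gtoz lyuh jgo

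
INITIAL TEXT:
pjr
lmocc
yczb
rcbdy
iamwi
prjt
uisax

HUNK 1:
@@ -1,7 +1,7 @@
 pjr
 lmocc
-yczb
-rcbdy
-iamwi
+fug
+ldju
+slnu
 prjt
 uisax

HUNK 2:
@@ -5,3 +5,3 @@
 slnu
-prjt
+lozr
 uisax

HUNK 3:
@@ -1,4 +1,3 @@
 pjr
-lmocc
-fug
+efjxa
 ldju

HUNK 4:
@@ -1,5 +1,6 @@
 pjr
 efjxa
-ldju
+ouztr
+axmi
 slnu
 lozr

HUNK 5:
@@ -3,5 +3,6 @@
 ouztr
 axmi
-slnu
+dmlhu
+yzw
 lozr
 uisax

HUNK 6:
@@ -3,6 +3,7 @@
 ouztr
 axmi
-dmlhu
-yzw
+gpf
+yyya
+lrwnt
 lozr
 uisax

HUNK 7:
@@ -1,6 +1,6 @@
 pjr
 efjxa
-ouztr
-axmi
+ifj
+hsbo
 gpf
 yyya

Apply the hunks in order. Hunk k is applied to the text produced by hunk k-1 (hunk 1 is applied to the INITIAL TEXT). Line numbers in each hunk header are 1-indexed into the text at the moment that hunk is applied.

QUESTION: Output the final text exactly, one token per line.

Answer: pjr
efjxa
ifj
hsbo
gpf
yyya
lrwnt
lozr
uisax

Derivation:
Hunk 1: at line 1 remove [yczb,rcbdy,iamwi] add [fug,ldju,slnu] -> 7 lines: pjr lmocc fug ldju slnu prjt uisax
Hunk 2: at line 5 remove [prjt] add [lozr] -> 7 lines: pjr lmocc fug ldju slnu lozr uisax
Hunk 3: at line 1 remove [lmocc,fug] add [efjxa] -> 6 lines: pjr efjxa ldju slnu lozr uisax
Hunk 4: at line 1 remove [ldju] add [ouztr,axmi] -> 7 lines: pjr efjxa ouztr axmi slnu lozr uisax
Hunk 5: at line 3 remove [slnu] add [dmlhu,yzw] -> 8 lines: pjr efjxa ouztr axmi dmlhu yzw lozr uisax
Hunk 6: at line 3 remove [dmlhu,yzw] add [gpf,yyya,lrwnt] -> 9 lines: pjr efjxa ouztr axmi gpf yyya lrwnt lozr uisax
Hunk 7: at line 1 remove [ouztr,axmi] add [ifj,hsbo] -> 9 lines: pjr efjxa ifj hsbo gpf yyya lrwnt lozr uisax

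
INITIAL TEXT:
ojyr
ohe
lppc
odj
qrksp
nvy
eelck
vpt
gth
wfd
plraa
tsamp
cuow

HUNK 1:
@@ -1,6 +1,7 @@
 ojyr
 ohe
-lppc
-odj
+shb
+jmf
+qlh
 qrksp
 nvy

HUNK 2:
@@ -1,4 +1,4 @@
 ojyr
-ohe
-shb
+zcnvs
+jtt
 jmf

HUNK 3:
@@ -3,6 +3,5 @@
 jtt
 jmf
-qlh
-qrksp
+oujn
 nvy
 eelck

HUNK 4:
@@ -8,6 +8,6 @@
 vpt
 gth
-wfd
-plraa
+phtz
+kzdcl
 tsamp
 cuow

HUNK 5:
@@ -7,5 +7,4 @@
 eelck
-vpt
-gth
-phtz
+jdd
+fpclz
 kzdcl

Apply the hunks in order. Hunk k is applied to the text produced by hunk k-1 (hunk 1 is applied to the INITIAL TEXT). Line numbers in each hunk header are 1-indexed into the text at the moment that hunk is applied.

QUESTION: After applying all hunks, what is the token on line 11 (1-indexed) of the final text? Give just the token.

Answer: tsamp

Derivation:
Hunk 1: at line 1 remove [lppc,odj] add [shb,jmf,qlh] -> 14 lines: ojyr ohe shb jmf qlh qrksp nvy eelck vpt gth wfd plraa tsamp cuow
Hunk 2: at line 1 remove [ohe,shb] add [zcnvs,jtt] -> 14 lines: ojyr zcnvs jtt jmf qlh qrksp nvy eelck vpt gth wfd plraa tsamp cuow
Hunk 3: at line 3 remove [qlh,qrksp] add [oujn] -> 13 lines: ojyr zcnvs jtt jmf oujn nvy eelck vpt gth wfd plraa tsamp cuow
Hunk 4: at line 8 remove [wfd,plraa] add [phtz,kzdcl] -> 13 lines: ojyr zcnvs jtt jmf oujn nvy eelck vpt gth phtz kzdcl tsamp cuow
Hunk 5: at line 7 remove [vpt,gth,phtz] add [jdd,fpclz] -> 12 lines: ojyr zcnvs jtt jmf oujn nvy eelck jdd fpclz kzdcl tsamp cuow
Final line 11: tsamp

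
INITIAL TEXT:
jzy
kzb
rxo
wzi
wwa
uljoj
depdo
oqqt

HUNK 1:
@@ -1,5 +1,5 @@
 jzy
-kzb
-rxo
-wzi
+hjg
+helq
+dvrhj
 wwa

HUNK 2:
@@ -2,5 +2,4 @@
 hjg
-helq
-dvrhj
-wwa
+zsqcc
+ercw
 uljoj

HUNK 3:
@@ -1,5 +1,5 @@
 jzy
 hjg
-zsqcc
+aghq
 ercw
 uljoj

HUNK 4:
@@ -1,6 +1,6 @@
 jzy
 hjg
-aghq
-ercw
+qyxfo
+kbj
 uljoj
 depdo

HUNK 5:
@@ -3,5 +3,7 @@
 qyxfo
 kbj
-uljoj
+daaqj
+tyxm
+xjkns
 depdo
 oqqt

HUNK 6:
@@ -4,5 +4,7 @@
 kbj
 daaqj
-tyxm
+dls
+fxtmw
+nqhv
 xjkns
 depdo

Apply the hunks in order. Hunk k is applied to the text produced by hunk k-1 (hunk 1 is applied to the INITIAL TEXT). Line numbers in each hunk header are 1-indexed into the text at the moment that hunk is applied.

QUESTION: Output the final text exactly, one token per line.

Hunk 1: at line 1 remove [kzb,rxo,wzi] add [hjg,helq,dvrhj] -> 8 lines: jzy hjg helq dvrhj wwa uljoj depdo oqqt
Hunk 2: at line 2 remove [helq,dvrhj,wwa] add [zsqcc,ercw] -> 7 lines: jzy hjg zsqcc ercw uljoj depdo oqqt
Hunk 3: at line 1 remove [zsqcc] add [aghq] -> 7 lines: jzy hjg aghq ercw uljoj depdo oqqt
Hunk 4: at line 1 remove [aghq,ercw] add [qyxfo,kbj] -> 7 lines: jzy hjg qyxfo kbj uljoj depdo oqqt
Hunk 5: at line 3 remove [uljoj] add [daaqj,tyxm,xjkns] -> 9 lines: jzy hjg qyxfo kbj daaqj tyxm xjkns depdo oqqt
Hunk 6: at line 4 remove [tyxm] add [dls,fxtmw,nqhv] -> 11 lines: jzy hjg qyxfo kbj daaqj dls fxtmw nqhv xjkns depdo oqqt

Answer: jzy
hjg
qyxfo
kbj
daaqj
dls
fxtmw
nqhv
xjkns
depdo
oqqt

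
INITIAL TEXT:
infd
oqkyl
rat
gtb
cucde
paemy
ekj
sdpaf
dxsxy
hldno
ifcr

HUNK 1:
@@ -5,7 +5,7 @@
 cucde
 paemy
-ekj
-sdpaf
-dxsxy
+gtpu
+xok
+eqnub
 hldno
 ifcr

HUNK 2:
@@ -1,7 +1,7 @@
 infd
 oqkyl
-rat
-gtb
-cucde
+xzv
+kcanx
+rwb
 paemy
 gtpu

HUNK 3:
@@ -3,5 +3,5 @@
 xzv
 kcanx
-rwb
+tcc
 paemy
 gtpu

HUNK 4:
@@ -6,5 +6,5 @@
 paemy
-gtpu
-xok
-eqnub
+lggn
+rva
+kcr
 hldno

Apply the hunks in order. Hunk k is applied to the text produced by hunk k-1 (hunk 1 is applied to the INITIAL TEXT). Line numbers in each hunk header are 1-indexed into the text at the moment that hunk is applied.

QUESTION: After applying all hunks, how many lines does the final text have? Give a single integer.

Hunk 1: at line 5 remove [ekj,sdpaf,dxsxy] add [gtpu,xok,eqnub] -> 11 lines: infd oqkyl rat gtb cucde paemy gtpu xok eqnub hldno ifcr
Hunk 2: at line 1 remove [rat,gtb,cucde] add [xzv,kcanx,rwb] -> 11 lines: infd oqkyl xzv kcanx rwb paemy gtpu xok eqnub hldno ifcr
Hunk 3: at line 3 remove [rwb] add [tcc] -> 11 lines: infd oqkyl xzv kcanx tcc paemy gtpu xok eqnub hldno ifcr
Hunk 4: at line 6 remove [gtpu,xok,eqnub] add [lggn,rva,kcr] -> 11 lines: infd oqkyl xzv kcanx tcc paemy lggn rva kcr hldno ifcr
Final line count: 11

Answer: 11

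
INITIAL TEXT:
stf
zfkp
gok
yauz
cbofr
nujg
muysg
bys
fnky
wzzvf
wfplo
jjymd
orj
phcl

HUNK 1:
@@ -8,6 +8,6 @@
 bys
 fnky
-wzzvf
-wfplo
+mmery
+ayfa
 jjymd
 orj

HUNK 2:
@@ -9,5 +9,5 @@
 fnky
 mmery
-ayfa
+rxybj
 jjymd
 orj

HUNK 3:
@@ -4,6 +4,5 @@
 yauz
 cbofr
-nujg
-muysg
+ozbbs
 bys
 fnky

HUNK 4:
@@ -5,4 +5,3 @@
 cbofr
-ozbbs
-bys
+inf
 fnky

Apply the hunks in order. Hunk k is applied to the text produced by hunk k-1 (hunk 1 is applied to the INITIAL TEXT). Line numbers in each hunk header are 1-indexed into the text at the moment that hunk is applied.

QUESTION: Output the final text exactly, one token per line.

Answer: stf
zfkp
gok
yauz
cbofr
inf
fnky
mmery
rxybj
jjymd
orj
phcl

Derivation:
Hunk 1: at line 8 remove [wzzvf,wfplo] add [mmery,ayfa] -> 14 lines: stf zfkp gok yauz cbofr nujg muysg bys fnky mmery ayfa jjymd orj phcl
Hunk 2: at line 9 remove [ayfa] add [rxybj] -> 14 lines: stf zfkp gok yauz cbofr nujg muysg bys fnky mmery rxybj jjymd orj phcl
Hunk 3: at line 4 remove [nujg,muysg] add [ozbbs] -> 13 lines: stf zfkp gok yauz cbofr ozbbs bys fnky mmery rxybj jjymd orj phcl
Hunk 4: at line 5 remove [ozbbs,bys] add [inf] -> 12 lines: stf zfkp gok yauz cbofr inf fnky mmery rxybj jjymd orj phcl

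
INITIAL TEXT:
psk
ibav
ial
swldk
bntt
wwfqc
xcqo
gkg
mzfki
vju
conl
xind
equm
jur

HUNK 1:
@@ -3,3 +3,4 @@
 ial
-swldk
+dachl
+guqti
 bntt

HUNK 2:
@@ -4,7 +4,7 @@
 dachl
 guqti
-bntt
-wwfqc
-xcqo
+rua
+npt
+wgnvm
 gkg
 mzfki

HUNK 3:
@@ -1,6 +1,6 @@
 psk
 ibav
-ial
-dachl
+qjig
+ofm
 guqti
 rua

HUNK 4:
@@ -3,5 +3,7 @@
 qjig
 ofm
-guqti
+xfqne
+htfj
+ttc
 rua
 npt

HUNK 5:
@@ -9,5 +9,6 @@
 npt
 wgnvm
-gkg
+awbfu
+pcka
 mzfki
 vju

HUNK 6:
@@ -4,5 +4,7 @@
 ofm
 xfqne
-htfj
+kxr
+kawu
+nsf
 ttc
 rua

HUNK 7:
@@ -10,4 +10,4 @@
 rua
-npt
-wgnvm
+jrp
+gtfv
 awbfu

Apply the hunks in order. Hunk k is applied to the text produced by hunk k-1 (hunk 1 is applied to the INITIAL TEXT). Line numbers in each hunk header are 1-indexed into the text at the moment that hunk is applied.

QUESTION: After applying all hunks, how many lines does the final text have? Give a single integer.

Hunk 1: at line 3 remove [swldk] add [dachl,guqti] -> 15 lines: psk ibav ial dachl guqti bntt wwfqc xcqo gkg mzfki vju conl xind equm jur
Hunk 2: at line 4 remove [bntt,wwfqc,xcqo] add [rua,npt,wgnvm] -> 15 lines: psk ibav ial dachl guqti rua npt wgnvm gkg mzfki vju conl xind equm jur
Hunk 3: at line 1 remove [ial,dachl] add [qjig,ofm] -> 15 lines: psk ibav qjig ofm guqti rua npt wgnvm gkg mzfki vju conl xind equm jur
Hunk 4: at line 3 remove [guqti] add [xfqne,htfj,ttc] -> 17 lines: psk ibav qjig ofm xfqne htfj ttc rua npt wgnvm gkg mzfki vju conl xind equm jur
Hunk 5: at line 9 remove [gkg] add [awbfu,pcka] -> 18 lines: psk ibav qjig ofm xfqne htfj ttc rua npt wgnvm awbfu pcka mzfki vju conl xind equm jur
Hunk 6: at line 4 remove [htfj] add [kxr,kawu,nsf] -> 20 lines: psk ibav qjig ofm xfqne kxr kawu nsf ttc rua npt wgnvm awbfu pcka mzfki vju conl xind equm jur
Hunk 7: at line 10 remove [npt,wgnvm] add [jrp,gtfv] -> 20 lines: psk ibav qjig ofm xfqne kxr kawu nsf ttc rua jrp gtfv awbfu pcka mzfki vju conl xind equm jur
Final line count: 20

Answer: 20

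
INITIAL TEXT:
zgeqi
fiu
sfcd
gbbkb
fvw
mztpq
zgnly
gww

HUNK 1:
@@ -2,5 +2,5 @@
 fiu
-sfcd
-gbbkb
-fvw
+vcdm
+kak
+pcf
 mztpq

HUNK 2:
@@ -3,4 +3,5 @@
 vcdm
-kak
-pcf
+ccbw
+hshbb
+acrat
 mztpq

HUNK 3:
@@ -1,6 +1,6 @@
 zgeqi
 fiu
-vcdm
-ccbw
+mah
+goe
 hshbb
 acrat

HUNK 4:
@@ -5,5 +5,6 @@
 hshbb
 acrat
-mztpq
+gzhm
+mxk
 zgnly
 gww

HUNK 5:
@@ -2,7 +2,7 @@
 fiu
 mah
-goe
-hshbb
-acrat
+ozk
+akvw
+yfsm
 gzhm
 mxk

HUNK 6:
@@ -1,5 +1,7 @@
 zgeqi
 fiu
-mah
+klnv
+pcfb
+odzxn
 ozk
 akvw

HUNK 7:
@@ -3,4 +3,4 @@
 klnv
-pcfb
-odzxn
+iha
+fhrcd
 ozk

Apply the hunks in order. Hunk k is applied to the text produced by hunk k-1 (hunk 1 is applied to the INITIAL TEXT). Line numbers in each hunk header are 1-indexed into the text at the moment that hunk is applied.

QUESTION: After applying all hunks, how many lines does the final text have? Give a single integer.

Hunk 1: at line 2 remove [sfcd,gbbkb,fvw] add [vcdm,kak,pcf] -> 8 lines: zgeqi fiu vcdm kak pcf mztpq zgnly gww
Hunk 2: at line 3 remove [kak,pcf] add [ccbw,hshbb,acrat] -> 9 lines: zgeqi fiu vcdm ccbw hshbb acrat mztpq zgnly gww
Hunk 3: at line 1 remove [vcdm,ccbw] add [mah,goe] -> 9 lines: zgeqi fiu mah goe hshbb acrat mztpq zgnly gww
Hunk 4: at line 5 remove [mztpq] add [gzhm,mxk] -> 10 lines: zgeqi fiu mah goe hshbb acrat gzhm mxk zgnly gww
Hunk 5: at line 2 remove [goe,hshbb,acrat] add [ozk,akvw,yfsm] -> 10 lines: zgeqi fiu mah ozk akvw yfsm gzhm mxk zgnly gww
Hunk 6: at line 1 remove [mah] add [klnv,pcfb,odzxn] -> 12 lines: zgeqi fiu klnv pcfb odzxn ozk akvw yfsm gzhm mxk zgnly gww
Hunk 7: at line 3 remove [pcfb,odzxn] add [iha,fhrcd] -> 12 lines: zgeqi fiu klnv iha fhrcd ozk akvw yfsm gzhm mxk zgnly gww
Final line count: 12

Answer: 12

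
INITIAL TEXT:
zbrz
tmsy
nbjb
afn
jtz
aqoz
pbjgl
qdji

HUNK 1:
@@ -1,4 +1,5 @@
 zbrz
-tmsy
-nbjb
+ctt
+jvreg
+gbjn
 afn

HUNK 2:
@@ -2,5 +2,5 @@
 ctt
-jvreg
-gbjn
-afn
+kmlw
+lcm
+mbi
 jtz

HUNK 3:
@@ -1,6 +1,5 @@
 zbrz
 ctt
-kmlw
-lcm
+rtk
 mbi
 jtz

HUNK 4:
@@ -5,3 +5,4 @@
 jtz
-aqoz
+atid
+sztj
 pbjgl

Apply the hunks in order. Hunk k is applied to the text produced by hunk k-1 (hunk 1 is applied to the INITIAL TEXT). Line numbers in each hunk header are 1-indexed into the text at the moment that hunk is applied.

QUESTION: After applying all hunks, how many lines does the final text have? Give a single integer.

Hunk 1: at line 1 remove [tmsy,nbjb] add [ctt,jvreg,gbjn] -> 9 lines: zbrz ctt jvreg gbjn afn jtz aqoz pbjgl qdji
Hunk 2: at line 2 remove [jvreg,gbjn,afn] add [kmlw,lcm,mbi] -> 9 lines: zbrz ctt kmlw lcm mbi jtz aqoz pbjgl qdji
Hunk 3: at line 1 remove [kmlw,lcm] add [rtk] -> 8 lines: zbrz ctt rtk mbi jtz aqoz pbjgl qdji
Hunk 4: at line 5 remove [aqoz] add [atid,sztj] -> 9 lines: zbrz ctt rtk mbi jtz atid sztj pbjgl qdji
Final line count: 9

Answer: 9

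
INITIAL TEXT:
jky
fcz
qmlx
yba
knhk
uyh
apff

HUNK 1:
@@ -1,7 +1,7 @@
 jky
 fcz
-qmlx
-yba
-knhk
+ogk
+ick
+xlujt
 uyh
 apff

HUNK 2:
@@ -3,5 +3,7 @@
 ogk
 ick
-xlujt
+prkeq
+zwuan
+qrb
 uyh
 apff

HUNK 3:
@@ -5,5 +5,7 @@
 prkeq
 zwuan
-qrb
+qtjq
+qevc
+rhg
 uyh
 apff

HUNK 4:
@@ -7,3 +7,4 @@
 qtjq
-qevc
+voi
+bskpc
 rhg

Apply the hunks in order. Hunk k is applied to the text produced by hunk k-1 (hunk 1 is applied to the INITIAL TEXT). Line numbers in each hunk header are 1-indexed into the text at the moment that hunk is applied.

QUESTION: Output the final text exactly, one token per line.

Answer: jky
fcz
ogk
ick
prkeq
zwuan
qtjq
voi
bskpc
rhg
uyh
apff

Derivation:
Hunk 1: at line 1 remove [qmlx,yba,knhk] add [ogk,ick,xlujt] -> 7 lines: jky fcz ogk ick xlujt uyh apff
Hunk 2: at line 3 remove [xlujt] add [prkeq,zwuan,qrb] -> 9 lines: jky fcz ogk ick prkeq zwuan qrb uyh apff
Hunk 3: at line 5 remove [qrb] add [qtjq,qevc,rhg] -> 11 lines: jky fcz ogk ick prkeq zwuan qtjq qevc rhg uyh apff
Hunk 4: at line 7 remove [qevc] add [voi,bskpc] -> 12 lines: jky fcz ogk ick prkeq zwuan qtjq voi bskpc rhg uyh apff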